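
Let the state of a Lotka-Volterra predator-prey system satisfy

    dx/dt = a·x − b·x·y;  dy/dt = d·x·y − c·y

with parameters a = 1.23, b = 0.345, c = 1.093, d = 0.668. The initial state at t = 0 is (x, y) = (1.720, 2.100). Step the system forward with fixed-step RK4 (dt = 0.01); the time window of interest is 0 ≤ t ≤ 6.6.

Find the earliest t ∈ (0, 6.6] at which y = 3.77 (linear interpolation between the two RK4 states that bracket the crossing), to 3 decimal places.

t = 1.348

t=0.000: state=(1.720, 2.100)
step 1 (dt=0.01): k1=(0.869, 0.118), k2=(0.871, 0.124), k3=(0.871, 0.124), k4=(0.873, 0.130); state += dt/6·(k1+2k2+2k3+k4)
t=0.010: state=(1.729, 2.101)
t=0.020: state=(1.737, 2.103)
t=0.030: state=(1.746, 2.104)
continuing one RK4 step at a time; state shown every 25 steps (Δt=0.25):
t=0.250: state=(1.947, 2.170)
t=0.500: state=(2.182, 2.331)
t=0.750: state=(2.401, 2.602)
t=1.000: state=(2.567, 3.001)
t=1.250: state=(2.637, 3.532)
t=1.340: state=(2.631, 3.750)
next step: t=1.350: state=(2.629, 3.775) — y has crossed 3.77
linear interpolation between t=1.340 (3.75046) and t=1.350 (3.77544) → t≈1.348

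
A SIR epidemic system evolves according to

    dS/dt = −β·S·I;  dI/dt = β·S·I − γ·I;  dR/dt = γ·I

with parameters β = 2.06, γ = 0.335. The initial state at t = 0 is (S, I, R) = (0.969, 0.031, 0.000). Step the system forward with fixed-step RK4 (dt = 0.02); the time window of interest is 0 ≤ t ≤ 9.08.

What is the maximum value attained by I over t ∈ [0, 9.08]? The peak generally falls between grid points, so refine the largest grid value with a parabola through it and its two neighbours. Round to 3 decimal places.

max I = 0.547

t=0.000: state=(0.969, 0.031, 0.000)
step 1 (dt=0.02): k1=(-0.062, 0.051, 0.010), k2=(-0.063, 0.052, 0.011), k3=(-0.063, 0.052, 0.011), k4=(-0.064, 0.053, 0.011); state += dt/6·(k1+2k2+2k3+k4)
t=0.020: state=(0.968, 0.032, 0.000)
t=0.040: state=(0.966, 0.033, 0.000)
t=0.060: state=(0.965, 0.034, 0.001)
continuing one RK4 step at a time; state shown every 25 steps (Δt=0.5):
t=0.500: state=(0.922, 0.070, 0.008)
t=1.000: state=(0.829, 0.146, 0.025)
t=1.500: state=(0.672, 0.269, 0.060)
t=2.000: state=(0.473, 0.410, 0.117)
t=2.500: state=(0.293, 0.513, 0.195)
t=3.000: state=(0.169, 0.547, 0.284)
t=3.500: state=(0.097, 0.528, 0.375)
t=4.000: state=(0.057, 0.483, 0.460)
t=4.500: state=(0.036, 0.428, 0.536)
t=5.000: state=(0.024, 0.373, 0.603)
t=5.500: state=(0.017, 0.322, 0.661)
t=6.000: state=(0.012, 0.276, 0.711)
t=6.500: state=(0.009, 0.236, 0.754)
t=7.000: state=(0.007, 0.202, 0.791)
t=7.500: state=(0.006, 0.172, 0.822)
t=8.000: state=(0.005, 0.146, 0.849)
t=8.500: state=(0.005, 0.124, 0.871)
t=9.000: state=(0.004, 0.105, 0.890)
t=9.080: state=(0.004, 0.103, 0.893)
largest grid value and its neighbours: I(3.020)=0.54711, I(3.040)=0.54712, I(3.060)=0.54704
parabola through these three points peaks at t≈3.032 with I≈0.54713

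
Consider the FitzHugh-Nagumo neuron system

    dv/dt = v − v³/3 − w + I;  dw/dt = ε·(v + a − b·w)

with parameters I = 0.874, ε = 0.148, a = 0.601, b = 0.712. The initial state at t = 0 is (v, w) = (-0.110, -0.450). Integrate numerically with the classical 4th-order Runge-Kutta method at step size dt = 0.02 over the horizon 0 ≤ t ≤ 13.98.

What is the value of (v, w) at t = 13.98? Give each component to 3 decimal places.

(v, w) = (-1.658, 1.434)

t=0.000: state=(-0.110, -0.450)
step 1 (dt=0.02): k1=(1.214, 0.120), k2=(1.225, 0.122), k3=(1.225, 0.122), k4=(1.236, 0.123); state += dt/6·(k1+2k2+2k3+k4)
t=0.020: state=(-0.085, -0.448)
t=0.040: state=(-0.061, -0.445)
t=0.060: state=(-0.035, -0.442)
continuing one RK4 step at a time; state shown every 25 steps (Δt=0.5):
t=0.500: state=(0.646, -0.366)
t=1.000: state=(1.525, -0.224)
t=1.500: state=(1.957, -0.040)
t=2.000: state=(2.024, 0.150)
t=2.500: state=(1.991, 0.330)
t=3.000: state=(1.938, 0.498)
t=3.500: state=(1.881, 0.654)
t=4.000: state=(1.822, 0.797)
t=4.500: state=(1.763, 0.928)
t=5.000: state=(1.704, 1.049)
t=5.500: state=(1.643, 1.159)
t=6.000: state=(1.582, 1.259)
t=6.500: state=(1.520, 1.350)
t=7.000: state=(1.456, 1.431)
t=7.500: state=(1.390, 1.503)
t=8.000: state=(1.321, 1.567)
t=8.500: state=(1.249, 1.623)
t=9.000: state=(1.171, 1.670)
t=9.500: state=(1.087, 1.709)
t=10.000: state=(0.994, 1.740)
t=10.500: state=(0.886, 1.762)
t=11.000: state=(0.757, 1.774)
t=11.500: state=(0.593, 1.775)
t=12.000: state=(0.368, 1.762)
t=12.500: state=(0.035, 1.731)
t=13.000: state=(-0.477, 1.670)
t=13.500: state=(-1.153, 1.569)
t=13.980: state=(-1.658, 1.434)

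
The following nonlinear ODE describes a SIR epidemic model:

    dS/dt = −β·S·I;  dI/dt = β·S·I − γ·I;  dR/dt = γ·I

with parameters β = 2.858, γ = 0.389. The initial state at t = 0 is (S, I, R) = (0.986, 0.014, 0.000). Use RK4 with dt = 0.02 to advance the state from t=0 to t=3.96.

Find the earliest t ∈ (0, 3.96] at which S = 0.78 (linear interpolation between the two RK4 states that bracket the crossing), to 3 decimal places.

t=0.000: state=(0.986, 0.014, 0.000)
step 1 (dt=0.02): k1=(-0.039, 0.034, 0.005), k2=(-0.040, 0.035, 0.006), k3=(-0.040, 0.035, 0.006), k4=(-0.041, 0.036, 0.006); state += dt/6·(k1+2k2+2k3+k4)
t=0.020: state=(0.985, 0.015, 0.000)
t=0.040: state=(0.984, 0.015, 0.000)
t=0.060: state=(0.983, 0.016, 0.000)
continuing one RK4 step at a time; state shown every 10 steps (Δt=0.2):
t=0.200: state=(0.976, 0.023, 0.001)
t=0.400: state=(0.960, 0.037, 0.004)
t=0.600: state=(0.935, 0.058, 0.007)
t=0.800: state=(0.896, 0.091, 0.013)
t=1.000: state=(0.840, 0.138, 0.022)
t=1.160: state=(0.780, 0.188, 0.032)
next step: t=1.180: state=(0.772, 0.195, 0.033) — S has crossed 0.78
linear interpolation between t=1.160 (0.78011) and t=1.180 (0.77162) → t≈1.160

t = 1.160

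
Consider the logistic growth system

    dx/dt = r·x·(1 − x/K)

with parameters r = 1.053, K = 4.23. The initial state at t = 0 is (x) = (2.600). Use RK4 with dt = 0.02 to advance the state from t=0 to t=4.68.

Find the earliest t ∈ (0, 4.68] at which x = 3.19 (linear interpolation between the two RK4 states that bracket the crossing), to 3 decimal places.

t = 0.621

t=0.000: state=(2.600)
step 1 (dt=0.02): k1=(1.055), k2=(1.052), k3=(1.052), k4=(1.050); state += dt/6·(k1+2k2+2k3+k4)
t=0.020: state=(2.621)
t=0.040: state=(2.642)
t=0.060: state=(2.663)
continuing one RK4 step at a time; state shown every 10 steps (Δt=0.2):
t=0.200: state=(2.805)
t=0.400: state=(2.997)
t=0.600: state=(3.173)
t=0.620: state=(3.189)
next step: t=0.640: state=(3.206) — x has crossed 3.19
linear interpolation between t=0.620 (3.18921) and t=0.640 (3.20565) → t≈0.621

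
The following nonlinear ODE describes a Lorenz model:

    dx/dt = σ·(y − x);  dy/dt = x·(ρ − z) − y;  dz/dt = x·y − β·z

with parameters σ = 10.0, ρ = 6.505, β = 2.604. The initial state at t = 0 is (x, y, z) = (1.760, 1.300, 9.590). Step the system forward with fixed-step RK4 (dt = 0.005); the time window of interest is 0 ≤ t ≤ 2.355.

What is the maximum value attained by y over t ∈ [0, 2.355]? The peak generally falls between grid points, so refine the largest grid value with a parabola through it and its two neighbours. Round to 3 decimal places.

max y = 5.605

t=0.000: state=(1.760, 1.300, 9.590)
step 1 (dt=0.005): k1=(-4.600, -6.730, -22.684), k2=(-4.653, -6.578, -22.581), k3=(-4.648, -6.579, -22.581), k4=(-4.697, -6.429, -22.478); state += dt/6·(k1+2k2+2k3+k4)
t=0.005: state=(1.737, 1.267, 9.477)
t=0.010: state=(1.713, 1.236, 9.365)
t=0.015: state=(1.689, 1.206, 9.254)
continuing one RK4 step at a time; state shown every 20 steps (Δt=0.1):
t=0.100: state=(1.291, 0.879, 7.532)
t=0.200: state=(0.982, 0.775, 5.884)
t=0.300: state=(0.860, 0.812, 4.598)
t=0.400: state=(0.870, 0.933, 3.609)
t=0.500: state=(0.979, 1.133, 2.865)
t=0.600: state=(1.179, 1.427, 2.330)
t=0.700: state=(1.481, 1.842, 1.987)
t=0.800: state=(1.908, 2.406, 1.850)
t=0.900: state=(2.484, 3.139, 1.965)
t=1.000: state=(3.214, 4.012, 2.420)
t=1.100: state=(4.049, 4.894, 3.309)
t=1.200: state=(4.832, 5.506, 4.620)
t=1.300: state=(5.302, 5.530, 6.072)
t=1.400: state=(5.248, 4.921, 7.142)
t=1.500: state=(4.718, 4.040, 7.473)
t=1.600: state=(4.004, 3.302, 7.154)
t=1.700: state=(3.385, 2.869, 6.500)
t=1.800: state=(2.987, 2.706, 5.779)
t=1.900: state=(2.813, 2.739, 5.141)
t=2.000: state=(2.823, 2.912, 4.658)
t=2.100: state=(2.976, 3.188, 4.367)
t=2.200: state=(3.235, 3.533, 4.286)
t=2.300: state=(3.558, 3.898, 4.419)
t=2.355: state=(3.745, 4.082, 4.577)
largest grid value and its neighbours: y(1.250)=5.60454, y(1.255)=5.60499, y(1.260)=5.60367
parabola through these three points peaks at t≈1.254 with y≈5.60504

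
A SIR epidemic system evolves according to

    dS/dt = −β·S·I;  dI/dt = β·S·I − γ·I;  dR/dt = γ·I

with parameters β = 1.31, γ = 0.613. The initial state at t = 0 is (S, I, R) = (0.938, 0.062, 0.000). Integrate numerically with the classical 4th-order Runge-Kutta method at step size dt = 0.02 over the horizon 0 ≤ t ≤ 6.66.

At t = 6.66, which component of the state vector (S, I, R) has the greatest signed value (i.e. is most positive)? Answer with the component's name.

t=0.000: state=(0.938, 0.062, 0.000)
step 1 (dt=0.02): k1=(-0.076, 0.038, 0.038), k2=(-0.077, 0.038, 0.038), k3=(-0.077, 0.038, 0.038), k4=(-0.077, 0.039, 0.038); state += dt/6·(k1+2k2+2k3+k4)
t=0.020: state=(0.936, 0.063, 0.001)
t=0.040: state=(0.935, 0.064, 0.002)
t=0.060: state=(0.933, 0.064, 0.002)
continuing one RK4 step at a time; state shown every 25 steps (Δt=0.5):
t=0.500: state=(0.895, 0.083, 0.022)
t=1.000: state=(0.840, 0.108, 0.051)
t=1.500: state=(0.776, 0.135, 0.089)
t=2.000: state=(0.704, 0.162, 0.134)
t=2.500: state=(0.628, 0.184, 0.187)
t=3.000: state=(0.554, 0.200, 0.246)
t=3.500: state=(0.485, 0.206, 0.309)
t=4.000: state=(0.424, 0.204, 0.372)
t=4.500: state=(0.372, 0.195, 0.433)
t=5.000: state=(0.328, 0.181, 0.491)
t=5.500: state=(0.293, 0.163, 0.544)
t=6.000: state=(0.265, 0.144, 0.591)
t=6.500: state=(0.243, 0.125, 0.632)
t=6.660: state=(0.237, 0.119, 0.644)
compare at T: S=0.237, I=0.119, R=0.644

largest component: R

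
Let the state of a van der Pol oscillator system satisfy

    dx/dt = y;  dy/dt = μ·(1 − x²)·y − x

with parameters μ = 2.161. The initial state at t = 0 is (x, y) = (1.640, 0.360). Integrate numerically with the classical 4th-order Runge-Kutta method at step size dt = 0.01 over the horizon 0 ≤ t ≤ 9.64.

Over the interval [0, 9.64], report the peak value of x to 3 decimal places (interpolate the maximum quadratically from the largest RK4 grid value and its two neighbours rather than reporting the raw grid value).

max x = 2.021

t=0.000: state=(1.640, 0.360)
step 1 (dt=0.01): k1=(0.360, -2.954), k2=(0.345, -2.907), k3=(0.345, -2.907), k4=(0.331, -2.860); state += dt/6·(k1+2k2+2k3+k4)
t=0.010: state=(1.643, 0.331)
t=0.020: state=(1.647, 0.303)
t=0.030: state=(1.650, 0.276)
continuing one RK4 step at a time; state shown every 50 steps (Δt=0.5):
t=0.500: state=(1.600, -0.323)
t=1.000: state=(1.389, -0.510)
t=1.500: state=(1.077, -0.775)
t=2.000: state=(0.531, -1.582)
t=2.500: state=(-0.834, -3.984)
t=3.000: state=(-2.004, -0.335)
t=3.500: state=(-1.944, 0.289)
t=4.000: state=(-1.782, 0.354)
t=4.500: state=(-1.588, 0.427)
t=5.000: state=(-1.345, 0.558)
t=5.500: state=(-1.002, 0.864)
t=6.000: state=(-0.369, 1.907)
t=6.500: state=(1.207, 3.850)
t=7.000: state=(2.021, 0.038)
t=7.500: state=(1.917, -0.305)
t=8.000: state=(1.748, -0.365)
t=8.500: state=(1.548, -0.445)
t=9.000: state=(1.292, -0.594)
t=9.500: state=(0.919, -0.966)
t=9.640: state=(0.769, -1.177)
largest grid value and its neighbours: x(7.010)=2.02083, x(7.020)=2.02089, x(7.030)=2.02075
parabola through these three points peaks at t≈7.018 with x≈2.02090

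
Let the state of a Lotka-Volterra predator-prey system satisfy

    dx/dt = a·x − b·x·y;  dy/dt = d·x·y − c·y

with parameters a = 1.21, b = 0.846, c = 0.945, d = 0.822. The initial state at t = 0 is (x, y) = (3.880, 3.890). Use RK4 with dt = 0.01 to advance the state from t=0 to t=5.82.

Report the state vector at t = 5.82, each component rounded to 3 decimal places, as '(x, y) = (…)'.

t=0.000: state=(3.880, 3.890)
step 1 (dt=0.01): k1=(-8.074, 8.731), k2=(-8.132, 8.698), k3=(-8.131, 8.697), k4=(-8.184, 8.660); state += dt/6·(k1+2k2+2k3+k4)
t=0.010: state=(3.799, 3.977)
t=0.020: state=(3.716, 4.063)
t=0.030: state=(3.633, 4.148)
continuing one RK4 step at a time; state shown every 20 steps (Δt=0.2):
t=0.200: state=(2.243, 5.315)
t=0.400: state=(1.105, 5.740)
t=0.600: state=(0.544, 5.409)
t=0.800: state=(0.292, 4.783)
t=1.000: state=(0.176, 4.110)
t=1.200: state=(0.118, 3.483)
t=1.400: state=(0.087, 2.932)
t=1.600: state=(0.071, 2.458)
t=1.800: state=(0.061, 2.057)
t=2.000: state=(0.057, 1.719)
t=2.200: state=(0.055, 1.436)
t=2.400: state=(0.057, 1.200)
t=2.600: state=(0.060, 1.003)
t=2.800: state=(0.065, 0.839)
t=3.000: state=(0.073, 0.702)
t=3.200: state=(0.083, 0.589)
t=3.400: state=(0.097, 0.495)
t=3.600: state=(0.114, 0.417)
t=3.800: state=(0.137, 0.352)
t=4.000: state=(0.165, 0.299)
t=4.200: state=(0.200, 0.255)
t=4.400: state=(0.245, 0.219)
t=4.600: state=(0.301, 0.189)
t=4.800: state=(0.373, 0.166)
t=5.000: state=(0.462, 0.147)
t=5.200: state=(0.575, 0.132)
t=5.400: state=(0.717, 0.122)
t=5.600: state=(0.895, 0.115)
t=5.800: state=(1.119, 0.112)
t=5.820: state=(1.144, 0.112)

(x, y) = (1.144, 0.112)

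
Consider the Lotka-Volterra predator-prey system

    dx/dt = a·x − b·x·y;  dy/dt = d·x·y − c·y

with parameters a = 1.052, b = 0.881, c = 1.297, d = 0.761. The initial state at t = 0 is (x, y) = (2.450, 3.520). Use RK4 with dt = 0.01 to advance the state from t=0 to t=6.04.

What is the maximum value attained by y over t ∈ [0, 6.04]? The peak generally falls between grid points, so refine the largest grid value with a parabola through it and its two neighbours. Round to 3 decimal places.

max y = 3.684

t=0.000: state=(2.450, 3.520)
step 1 (dt=0.01): k1=(-5.020, 1.997), k2=(-4.990, 1.936), k3=(-4.990, 1.936), k4=(-4.959, 1.874); state += dt/6·(k1+2k2+2k3+k4)
t=0.010: state=(2.400, 3.539)
t=0.020: state=(2.351, 3.557)
t=0.030: state=(2.302, 3.574)
continuing one RK4 step at a time; state shown every 20 steps (Δt=0.2):
t=0.200: state=(1.593, 3.679)
t=0.400: state=(1.044, 3.457)
t=0.600: state=(0.725, 3.045)
t=0.800: state=(0.545, 2.584)
t=1.000: state=(0.444, 2.148)
t=1.200: state=(0.388, 1.765)
t=1.400: state=(0.362, 1.441)
t=1.600: state=(0.355, 1.174)
t=1.800: state=(0.363, 0.956)
t=2.000: state=(0.385, 0.781)
t=2.200: state=(0.419, 0.640)
t=2.400: state=(0.467, 0.528)
t=2.600: state=(0.529, 0.440)
t=2.800: state=(0.609, 0.370)
t=3.000: state=(0.707, 0.315)
t=3.200: state=(0.829, 0.273)
t=3.400: state=(0.978, 0.242)
t=3.600: state=(1.159, 0.219)
t=3.800: state=(1.378, 0.205)
t=4.000: state=(1.641, 0.199)
t=4.200: state=(1.955, 0.202)
t=4.400: state=(2.326, 0.216)
t=4.600: state=(2.758, 0.245)
t=4.800: state=(3.246, 0.298)
t=5.000: state=(3.773, 0.392)
t=5.200: state=(4.288, 0.559)
t=5.400: state=(4.684, 0.856)
t=5.600: state=(4.772, 1.363)
t=5.800: state=(4.347, 2.120)
t=6.000: state=(3.423, 2.969)
t=6.040: state=(3.207, 3.118)
largest grid value and its neighbours: y(0.160)=3.68386, y(0.170)=3.68429, y(0.180)=3.68367
parabola through these three points peaks at t≈0.169 with y≈3.68429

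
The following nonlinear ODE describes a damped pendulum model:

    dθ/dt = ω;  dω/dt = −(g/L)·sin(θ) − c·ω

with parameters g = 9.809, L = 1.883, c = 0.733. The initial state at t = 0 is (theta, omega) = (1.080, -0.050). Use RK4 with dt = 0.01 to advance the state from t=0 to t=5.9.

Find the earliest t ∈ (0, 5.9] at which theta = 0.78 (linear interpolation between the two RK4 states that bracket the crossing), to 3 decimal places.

t=0.000: state=(1.080, -0.050)
step 1 (dt=0.01): k1=(-0.050, -4.558), k2=(-0.073, -4.540), k3=(-0.073, -4.540), k4=(-0.095, -4.523); state += dt/6·(k1+2k2+2k3+k4)
t=0.010: state=(1.079, -0.095)
t=0.020: state=(1.078, -0.140)
t=0.030: state=(1.076, -0.185)
continuing one RK4 step at a time; state shown every 20 steps (Δt=0.2):
t=0.200: state=(0.984, -0.881)
t=0.370: state=(0.786, -1.424)
next step: t=0.380: state=(0.771, -1.450) — theta has crossed 0.78
linear interpolation between t=0.370 (0.78560) and t=0.380 (0.77123) → t≈0.374

t = 0.374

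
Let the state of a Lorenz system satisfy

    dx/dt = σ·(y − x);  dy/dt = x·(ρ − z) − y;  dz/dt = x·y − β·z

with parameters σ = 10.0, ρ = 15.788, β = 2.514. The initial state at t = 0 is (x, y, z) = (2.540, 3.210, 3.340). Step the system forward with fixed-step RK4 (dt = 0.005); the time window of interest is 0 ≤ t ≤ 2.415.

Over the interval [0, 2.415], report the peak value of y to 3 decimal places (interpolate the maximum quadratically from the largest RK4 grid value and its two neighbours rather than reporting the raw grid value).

max y = 13.632

t=0.000: state=(2.540, 3.210, 3.340)
step 1 (dt=0.005): k1=(6.700, 28.408, -0.243), k2=(7.243, 28.547, -0.006), k3=(7.233, 28.562, -0.003), k4=(7.766, 28.715, 0.241); state += dt/6·(k1+2k2+2k3+k4)
t=0.005: state=(2.576, 3.353, 3.340)
t=0.010: state=(2.618, 3.497, 3.342)
t=0.015: state=(2.664, 3.644, 3.348)
continuing one RK4 step at a time; state shown every 20 steps (Δt=0.1):
t=0.100: state=(4.149, 6.633, 4.031)
t=0.200: state=(7.455, 11.440, 7.865)
t=0.300: state=(11.062, 13.290, 17.102)
t=0.400: state=(10.212, 6.360, 23.373)
t=0.500: state=(5.407, 0.788, 20.398)
t=0.600: state=(2.014, -0.157, 15.912)
t=0.700: state=(0.698, 0.026, 12.365)
t=0.800: state=(0.353, 0.237, 9.622)
t=0.900: state=(0.355, 0.449, 7.493)
t=1.000: state=(0.527, 0.782, 5.851)
t=1.100: state=(0.898, 1.411, 4.619)
t=1.200: state=(1.632, 2.642, 3.816)
t=1.300: state=(3.066, 5.018, 3.757)
t=1.400: state=(5.720, 9.123, 5.685)
t=1.500: state=(9.553, 13.282, 12.372)
t=1.600: state=(11.314, 10.233, 21.653)
t=1.700: state=(7.707, 2.706, 22.299)
t=1.800: state=(3.350, 0.096, 17.874)
t=1.900: state=(1.223, 0.024, 13.898)
t=2.000: state=(0.557, 0.277, 10.819)
t=2.100: state=(0.474, 0.538, 8.431)
t=2.200: state=(0.644, 0.919, 6.592)
t=2.300: state=(1.051, 1.618, 5.221)
t=2.400: state=(1.857, 2.960, 4.351)
t=2.415: state=(2.031, 3.248, 4.279)
largest grid value and its neighbours: y(0.270)=13.61857, y(0.275)=13.63179, y(0.280)=13.61891
parabola through these three points peaks at t≈0.275 with y≈13.63179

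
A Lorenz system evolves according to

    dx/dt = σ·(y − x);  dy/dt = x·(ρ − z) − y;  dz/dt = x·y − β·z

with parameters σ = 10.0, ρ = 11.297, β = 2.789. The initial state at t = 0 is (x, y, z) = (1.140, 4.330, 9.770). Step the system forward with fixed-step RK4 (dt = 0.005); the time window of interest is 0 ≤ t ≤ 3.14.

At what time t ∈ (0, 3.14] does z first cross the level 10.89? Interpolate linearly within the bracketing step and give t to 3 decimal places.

t = 0.482

t=0.000: state=(1.140, 4.330, 9.770)
step 1 (dt=0.005): k1=(31.900, -2.589, -22.312), k2=(31.038, -2.393, -21.819), k3=(31.064, -2.398, -21.831), k4=(30.227, -2.199, -21.351); state += dt/6·(k1+2k2+2k3+k4)
t=0.005: state=(1.295, 4.318, 9.661)
t=0.010: state=(1.442, 4.308, 9.556)
t=0.015: state=(1.582, 4.300, 9.456)
continuing one RK4 step at a time; state shown every 40 steps (Δt=0.2):
t=0.200: state=(4.247, 5.225, 7.858)
t=0.400: state=(6.125, 6.887, 9.605)
t=0.480: state=(6.567, 6.871, 10.856)
next step: t=0.485: state=(6.581, 6.850, 10.930) — z has crossed 10.89
linear interpolation between t=0.480 (10.85633) and t=0.485 (10.92993) → t≈0.482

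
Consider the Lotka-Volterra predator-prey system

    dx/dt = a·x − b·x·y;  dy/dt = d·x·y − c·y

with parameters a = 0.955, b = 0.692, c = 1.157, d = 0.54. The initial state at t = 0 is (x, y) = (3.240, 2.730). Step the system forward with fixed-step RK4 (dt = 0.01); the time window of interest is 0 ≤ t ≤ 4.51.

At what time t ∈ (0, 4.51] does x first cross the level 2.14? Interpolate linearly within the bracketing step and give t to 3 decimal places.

t=0.000: state=(3.240, 2.730)
step 1 (dt=0.01): k1=(-3.027, 1.618), k2=(-3.031, 1.600), k3=(-3.030, 1.600), k4=(-3.034, 1.582); state += dt/6·(k1+2k2+2k3+k4)
t=0.010: state=(3.210, 2.746)
t=0.020: state=(3.179, 2.762)
t=0.030: state=(3.149, 2.777)
continuing one RK4 step at a time; state shown every 20 steps (Δt=0.2):
t=0.200: state=(2.638, 2.975)
t=0.380: state=(2.150, 3.046)
next step: t=0.390: state=(2.125, 3.046) — x has crossed 2.14
linear interpolation between t=0.380 (2.14981) and t=0.390 (2.12517) → t≈0.384

t = 0.384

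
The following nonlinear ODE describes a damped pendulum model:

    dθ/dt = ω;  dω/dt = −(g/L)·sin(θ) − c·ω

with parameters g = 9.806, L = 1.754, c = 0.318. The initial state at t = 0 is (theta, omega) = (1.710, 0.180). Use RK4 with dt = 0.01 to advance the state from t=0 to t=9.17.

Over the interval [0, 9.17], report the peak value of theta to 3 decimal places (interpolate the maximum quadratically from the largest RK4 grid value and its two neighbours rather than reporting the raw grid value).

max theta = 1.713

t=0.000: state=(1.710, 0.180)
step 1 (dt=0.01): k1=(0.180, -5.594), k2=(0.152, -5.584), k3=(0.152, -5.584), k4=(0.124, -5.575); state += dt/6·(k1+2k2+2k3+k4)
t=0.010: state=(1.712, 0.124)
t=0.020: state=(1.712, 0.069)
t=0.030: state=(1.713, 0.013)
continuing one RK4 step at a time; state shown every 50 steps (Δt=0.5):
t=0.500: state=(1.135, -2.388)
t=1.000: state=(-0.354, -2.939)
t=1.500: state=(-1.268, -0.511)
t=2.000: state=(-0.878, 1.926)
t=2.500: state=(0.317, 2.317)
t=3.000: state=(1.001, 0.236)
t=3.500: state=(0.575, -1.752)
t=4.000: state=(-0.394, -1.677)
t=4.500: state=(-0.793, 0.179)
t=5.000: state=(-0.293, 1.588)
t=5.500: state=(0.455, 1.067)
t=6.000: state=(0.591, -0.532)
t=6.500: state=(0.060, -1.335)
t=7.000: state=(-0.460, -0.527)
t=7.500: state=(-0.391, 0.740)
t=8.000: state=(0.106, 1.006)
t=8.500: state=(0.409, 0.096)
t=9.000: state=(0.208, -0.787)
t=9.170: state=(0.065, -0.871)
largest grid value and its neighbours: theta(0.020)=1.71248, theta(0.030)=1.71289, theta(0.040)=1.71274
parabola through these three points peaks at t≈0.032 with theta≈1.71291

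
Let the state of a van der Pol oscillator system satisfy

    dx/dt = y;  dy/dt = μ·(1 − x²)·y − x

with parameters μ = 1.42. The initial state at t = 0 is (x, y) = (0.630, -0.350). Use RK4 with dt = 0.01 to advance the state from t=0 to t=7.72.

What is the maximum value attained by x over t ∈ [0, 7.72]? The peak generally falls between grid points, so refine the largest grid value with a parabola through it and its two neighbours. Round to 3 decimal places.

max x = 2.011

t=0.000: state=(0.630, -0.350)
step 1 (dt=0.01): k1=(-0.350, -0.930), k2=(-0.355, -0.933), k3=(-0.355, -0.933), k4=(-0.359, -0.936); state += dt/6·(k1+2k2+2k3+k4)
t=0.010: state=(0.626, -0.359)
t=0.020: state=(0.623, -0.369)
t=0.030: state=(0.619, -0.378)
continuing one RK4 step at a time; state shown every 25 steps (Δt=0.25):
t=0.250: state=(0.511, -0.607)
t=0.500: state=(0.320, -0.937)
t=0.750: state=(0.034, -1.374)
t=1.000: state=(-0.374, -1.889)
t=1.250: state=(-0.891, -2.157)
t=1.500: state=(-1.384, -1.649)
t=1.750: state=(-1.677, -0.699)
t=2.000: state=(-1.761, -0.035)
t=2.250: state=(-1.723, 0.294)
t=2.500: state=(-1.626, 0.465)
t=2.750: state=(-1.494, 0.587)
t=3.000: state=(-1.333, 0.711)
t=3.250: state=(-1.136, 0.873)
t=3.500: state=(-0.889, 1.117)
t=3.750: state=(-0.564, 1.515)
t=4.000: state=(-0.111, 2.162)
t=4.250: state=(0.532, 2.954)
t=4.500: state=(1.293, 2.855)
t=4.750: state=(1.829, 1.343)
t=5.000: state=(2.003, 0.197)
t=5.250: state=(1.988, -0.240)
t=5.500: state=(1.905, -0.399)
t=5.750: state=(1.795, -0.481)
t=6.000: state=(1.666, -0.549)
t=6.250: state=(1.519, -0.627)
t=6.500: state=(1.350, -0.732)
t=6.750: state=(1.149, -0.884)
t=7.000: state=(0.901, -1.122)
t=7.250: state=(0.576, -1.514)
t=7.500: state=(0.123, -2.159)
t=7.720: state=(-0.432, -2.876)
largest grid value and its neighbours: x(5.070)=2.01078, x(5.080)=2.01092, x(5.090)=2.01086
parabola through these three points peaks at t≈5.082 with x≈2.01093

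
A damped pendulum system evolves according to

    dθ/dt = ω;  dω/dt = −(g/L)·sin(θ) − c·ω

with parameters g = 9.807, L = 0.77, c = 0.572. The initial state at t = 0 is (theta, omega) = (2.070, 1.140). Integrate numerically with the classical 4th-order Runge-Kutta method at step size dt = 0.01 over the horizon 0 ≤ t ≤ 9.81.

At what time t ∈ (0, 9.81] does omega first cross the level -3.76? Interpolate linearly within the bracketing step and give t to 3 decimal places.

t=0.000: state=(2.070, 1.140)
step 1 (dt=0.01): k1=(1.140, -11.834), k2=(1.081, -11.765), k3=(1.081, -11.767), k4=(1.022, -11.700); state += dt/6·(k1+2k2+2k3+k4)
t=0.010: state=(2.081, 1.022)
t=0.020: state=(2.090, 0.906)
t=0.030: state=(2.099, 0.791)
t=0.450: state=(1.478, -3.738)
next step: t=0.460: state=(1.440, -3.842) — omega has crossed -3.76
linear interpolation between t=0.450 (-3.73750) and t=0.460 (-3.84238) → t≈0.452

t = 0.452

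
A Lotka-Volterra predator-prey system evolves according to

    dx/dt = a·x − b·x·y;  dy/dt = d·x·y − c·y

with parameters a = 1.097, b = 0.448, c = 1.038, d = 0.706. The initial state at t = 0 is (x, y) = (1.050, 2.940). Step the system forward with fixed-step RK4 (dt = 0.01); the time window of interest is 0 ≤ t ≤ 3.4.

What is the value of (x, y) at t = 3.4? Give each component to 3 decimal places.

t=0.000: state=(1.050, 2.940)
step 1 (dt=0.01): k1=(-0.231, -0.872), k2=(-0.229, -0.873), k3=(-0.229, -0.873), k4=(-0.227, -0.874); state += dt/6·(k1+2k2+2k3+k4)
t=0.010: state=(1.048, 2.931)
t=0.020: state=(1.045, 2.923)
t=0.030: state=(1.043, 2.914)
continuing one RK4 step at a time; state shown every 20 steps (Δt=0.2):
t=0.200: state=(1.013, 2.763)
t=0.400: state=(0.993, 2.586)
t=0.600: state=(0.988, 2.416)
t=0.800: state=(0.998, 2.258)
t=1.000: state=(1.022, 2.116)
t=1.200: state=(1.059, 1.991)
t=1.400: state=(1.109, 1.885)
t=1.600: state=(1.171, 1.798)
t=1.800: state=(1.245, 1.733)
t=2.000: state=(1.330, 1.688)
t=2.200: state=(1.426, 1.666)
t=2.400: state=(1.529, 1.668)
t=2.600: state=(1.638, 1.695)
t=2.800: state=(1.749, 1.749)
t=3.000: state=(1.856, 1.833)
t=3.200: state=(1.951, 1.949)
t=3.400: state=(2.027, 2.098)

(x, y) = (2.027, 2.098)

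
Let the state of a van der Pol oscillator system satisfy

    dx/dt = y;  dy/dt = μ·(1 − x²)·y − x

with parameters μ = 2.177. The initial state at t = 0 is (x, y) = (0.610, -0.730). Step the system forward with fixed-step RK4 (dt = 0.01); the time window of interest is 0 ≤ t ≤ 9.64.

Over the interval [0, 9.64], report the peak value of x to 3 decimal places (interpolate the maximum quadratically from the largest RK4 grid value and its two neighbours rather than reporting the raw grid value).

t=0.000: state=(0.610, -0.730)
step 1 (dt=0.01): k1=(-0.730, -1.608), k2=(-0.738, -1.622), k3=(-0.738, -1.622), k4=(-0.746, -1.637); state += dt/6·(k1+2k2+2k3+k4)
t=0.010: state=(0.603, -0.746)
t=0.020: state=(0.595, -0.763)
t=0.030: state=(0.587, -0.780)
continuing one RK4 step at a time; state shown every 50 steps (Δt=0.5):
t=0.500: state=(-0.050, -2.171)
t=1.000: state=(-1.520, -2.442)
t=1.500: state=(-1.909, 0.120)
t=2.000: state=(-1.774, 0.343)
t=2.500: state=(-1.583, 0.425)
t=3.000: state=(-1.341, 0.558)
t=3.500: state=(-0.997, 0.867)
t=4.000: state=(-0.358, 1.932)
t=4.500: state=(1.236, 3.830)
t=5.000: state=(2.021, 0.018)
t=5.500: state=(1.914, -0.305)
t=6.000: state=(1.747, -0.364)
t=6.500: state=(1.547, -0.442)
t=7.000: state=(1.293, -0.591)
t=7.500: state=(0.922, -0.959)
t=8.000: state=(0.184, -2.305)
t=8.500: state=(-1.526, -3.137)
t=9.000: state=(-2.016, 0.118)
t=9.500: state=(-1.889, 0.316)
t=9.640: state=(-1.843, 0.332)
largest grid value and its neighbours: x(5.000)=2.02089, x(5.010)=2.02097, x(5.020)=2.02085
parabola through these three points peaks at t≈5.009 with x≈2.02097

max x = 2.021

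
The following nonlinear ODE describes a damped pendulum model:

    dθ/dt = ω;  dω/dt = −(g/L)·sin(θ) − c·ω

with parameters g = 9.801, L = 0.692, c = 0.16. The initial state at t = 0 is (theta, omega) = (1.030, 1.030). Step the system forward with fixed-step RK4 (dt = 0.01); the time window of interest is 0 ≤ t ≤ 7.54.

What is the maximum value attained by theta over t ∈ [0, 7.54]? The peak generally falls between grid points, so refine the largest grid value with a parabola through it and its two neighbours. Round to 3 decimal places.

t=0.000: state=(1.030, 1.030)
step 1 (dt=0.01): k1=(1.030, -12.307), k2=(0.968, -12.335), k3=(0.968, -12.332), k4=(0.907, -12.357); state += dt/6·(k1+2k2+2k3+k4)
t=0.010: state=(1.040, 0.907)
t=0.020: state=(1.048, 0.783)
t=0.030: state=(1.055, 0.659)
continuing one RK4 step at a time; state shown every 25 steps (Δt=0.25):
t=0.250: state=(0.903, -1.982)
t=0.500: state=(0.144, -3.697)
t=0.750: state=(-0.694, -2.548)
t=1.000: state=(-0.991, 0.267)
t=1.250: state=(-0.583, 2.821)
t=1.500: state=(0.243, 3.304)
t=1.750: state=(0.851, 1.267)
t=2.000: state=(0.820, -1.485)
t=2.250: state=(0.194, -3.185)
t=2.500: state=(-0.556, -2.386)
t=2.750: state=(-0.857, 0.089)
t=3.000: state=(-0.524, 2.410)
t=3.250: state=(0.193, 2.904)
t=3.500: state=(0.732, 1.141)
t=3.750: state=(0.706, -1.321)
t=4.000: state=(0.154, -2.789)
t=4.250: state=(-0.496, -2.039)
t=4.500: state=(-0.741, 0.180)
t=4.750: state=(-0.423, 2.191)
t=5.000: state=(0.208, 2.486)
t=5.250: state=(0.652, 0.840)
t=5.500: state=(0.585, -1.331)
t=5.750: state=(0.074, -2.461)
t=6.000: state=(-0.475, -1.617)
t=6.250: state=(-0.635, 0.399)
t=6.500: state=(-0.306, 2.053)
t=6.750: state=(0.250, 2.062)
t=7.000: state=(0.587, 0.468)
t=7.250: state=(0.461, -1.402)
t=7.500: state=(-0.018, -2.150)
t=7.540: state=(-0.103, -2.101)
largest grid value and its neighbours: theta(0.070)=1.07173, theta(0.080)=1.07271, theta(0.090)=1.07245
parabola through these three points peaks at t≈0.083 with theta≈1.07276

max theta = 1.073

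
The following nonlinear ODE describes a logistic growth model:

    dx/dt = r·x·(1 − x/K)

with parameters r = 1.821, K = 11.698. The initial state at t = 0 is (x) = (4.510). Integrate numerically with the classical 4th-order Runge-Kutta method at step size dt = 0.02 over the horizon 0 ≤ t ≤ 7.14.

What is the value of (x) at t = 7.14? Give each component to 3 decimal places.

(x) = (11.698)

t=0.000: state=(4.510)
step 1 (dt=0.02): k1=(5.046), k2=(5.067), k3=(5.067), k4=(5.087); state += dt/6·(k1+2k2+2k3+k4)
t=0.020: state=(4.611)
t=0.040: state=(4.713)
t=0.060: state=(4.816)
continuing one RK4 step at a time; state shown every 25 steps (Δt=0.5):
t=0.500: state=(7.128)
t=1.000: state=(9.299)
t=1.500: state=(10.598)
t=2.000: state=(11.229)
t=2.500: state=(11.505)
t=3.000: state=(11.619)
t=3.500: state=(11.666)
t=4.000: state=(11.685)
t=4.500: state=(11.693)
t=5.000: state=(11.696)
t=5.500: state=(11.697)
t=6.000: state=(11.698)
t=6.500: state=(11.698)
t=7.000: state=(11.698)
t=7.140: state=(11.698)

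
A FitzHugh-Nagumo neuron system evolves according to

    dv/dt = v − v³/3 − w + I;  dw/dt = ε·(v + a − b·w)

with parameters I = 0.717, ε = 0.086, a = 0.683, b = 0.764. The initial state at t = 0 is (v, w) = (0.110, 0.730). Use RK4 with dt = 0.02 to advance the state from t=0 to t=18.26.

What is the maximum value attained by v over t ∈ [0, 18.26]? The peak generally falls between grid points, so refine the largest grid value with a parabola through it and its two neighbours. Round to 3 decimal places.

max v = 1.505

t=0.000: state=(0.110, 0.730)
step 1 (dt=0.02): k1=(0.097, 0.020), k2=(0.097, 0.020), k3=(0.097, 0.020), k4=(0.098, 0.020); state += dt/6·(k1+2k2+2k3+k4)
t=0.020: state=(0.112, 0.730)
t=0.040: state=(0.114, 0.731)
t=0.060: state=(0.116, 0.731)
continuing one RK4 step at a time; state shown every 50 steps (Δt=1):
t=1.000: state=(0.257, 0.755)
t=2.000: state=(0.573, 0.797)
t=3.000: state=(1.077, 0.871)
t=4.000: state=(1.435, 0.980)
t=5.000: state=(1.504, 1.098)
t=6.000: state=(1.459, 1.209)
t=7.000: state=(1.380, 1.307)
t=8.000: state=(1.288, 1.392)
t=9.000: state=(1.182, 1.463)
t=10.000: state=(1.056, 1.520)
t=11.000: state=(0.895, 1.562)
t=12.000: state=(0.657, 1.585)
t=13.000: state=(0.212, 1.579)
t=14.000: state=(-0.838, 1.515)
t=15.000: state=(-1.859, 1.354)
t=16.000: state=(-1.938, 1.164)
t=17.000: state=(-1.880, 0.988)
t=18.000: state=(-1.815, 0.828)
t=18.260: state=(-1.797, 0.789)
largest grid value and its neighbours: v(4.880)=1.50487, v(4.900)=1.50488, v(4.920)=1.50484
parabola through these three points peaks at t≈4.895 with v≈1.50488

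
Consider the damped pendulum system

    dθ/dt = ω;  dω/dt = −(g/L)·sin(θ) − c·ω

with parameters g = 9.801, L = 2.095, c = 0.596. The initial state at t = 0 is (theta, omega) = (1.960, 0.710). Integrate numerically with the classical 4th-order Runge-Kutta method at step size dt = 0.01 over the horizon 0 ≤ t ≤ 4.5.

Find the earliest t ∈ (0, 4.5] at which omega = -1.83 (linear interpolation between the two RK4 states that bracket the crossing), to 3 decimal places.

t=0.000: state=(1.960, 0.710)
step 1 (dt=0.01): k1=(0.710, -4.752), k2=(0.686, -4.731), k3=(0.686, -4.731), k4=(0.663, -4.711); state += dt/6·(k1+2k2+2k3+k4)
t=0.010: state=(1.967, 0.663)
t=0.020: state=(1.973, 0.616)
t=0.030: state=(1.979, 0.569)
continuing one RK4 step at a time; state shown every 20 steps (Δt=0.2):
t=0.200: state=(2.012, -0.171)
t=0.400: state=(1.897, -0.965)
t=0.600: state=(1.628, -1.718)
t=0.630: state=(1.575, -1.827)
next step: t=0.640: state=(1.557, -1.863) — omega has crossed -1.83
linear interpolation between t=0.630 (-1.82705) and t=0.640 (-1.86284) → t≈0.631

t = 0.631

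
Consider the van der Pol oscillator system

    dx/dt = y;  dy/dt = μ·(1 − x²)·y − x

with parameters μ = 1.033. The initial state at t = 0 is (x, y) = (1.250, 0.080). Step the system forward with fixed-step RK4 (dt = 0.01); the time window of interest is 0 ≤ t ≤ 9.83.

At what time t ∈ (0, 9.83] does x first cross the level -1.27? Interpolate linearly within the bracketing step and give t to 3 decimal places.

t = 2.125

t=0.000: state=(1.250, 0.080)
step 1 (dt=0.01): k1=(0.080, -1.296), k2=(0.074, -1.293), k3=(0.074, -1.293), k4=(0.067, -1.290); state += dt/6·(k1+2k2+2k3+k4)
t=0.010: state=(1.251, 0.067)
t=0.020: state=(1.251, 0.054)
t=0.030: state=(1.252, 0.041)
continuing one RK4 step at a time; state shown every 50 steps (Δt=0.5):
t=0.500: state=(1.143, -0.482)
t=1.000: state=(0.777, -0.998)
t=1.500: state=(0.101, -1.771)
t=2.000: state=(-0.988, -2.355)
t=2.120: state=(-1.260, -2.144)
next step: t=2.130: state=(-1.281, -2.118) — x has crossed -1.27
linear interpolation between t=2.120 (-1.25978) and t=2.130 (-1.28110) → t≈2.125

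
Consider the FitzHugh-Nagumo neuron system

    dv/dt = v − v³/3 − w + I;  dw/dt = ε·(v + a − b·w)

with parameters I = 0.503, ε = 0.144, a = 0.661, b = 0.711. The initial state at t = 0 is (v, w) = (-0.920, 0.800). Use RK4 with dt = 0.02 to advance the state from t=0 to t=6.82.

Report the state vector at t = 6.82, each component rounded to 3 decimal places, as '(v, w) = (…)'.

(v, w) = (-1.266, -0.191)

t=0.000: state=(-0.920, 0.800)
step 1 (dt=0.02): k1=(-0.957, -0.119), k2=(-0.958, -0.120), k3=(-0.958, -0.120), k4=(-0.958, -0.122); state += dt/6·(k1+2k2+2k3+k4)
t=0.020: state=(-0.939, 0.798)
t=0.040: state=(-0.958, 0.795)
t=0.060: state=(-0.977, 0.793)
continuing one RK4 step at a time; state shown every 25 steps (Δt=0.5):
t=0.500: state=(-1.363, 0.726)
t=1.000: state=(-1.626, 0.630)
t=1.500: state=(-1.713, 0.527)
t=2.000: state=(-1.714, 0.426)
t=2.500: state=(-1.683, 0.332)
t=3.000: state=(-1.641, 0.245)
t=3.500: state=(-1.595, 0.166)
t=4.000: state=(-1.547, 0.094)
t=4.500: state=(-1.498, 0.029)
t=5.000: state=(-1.449, -0.030)
t=5.500: state=(-1.400, -0.082)
t=6.000: state=(-1.350, -0.128)
t=6.500: state=(-1.299, -0.168)
t=6.820: state=(-1.266, -0.191)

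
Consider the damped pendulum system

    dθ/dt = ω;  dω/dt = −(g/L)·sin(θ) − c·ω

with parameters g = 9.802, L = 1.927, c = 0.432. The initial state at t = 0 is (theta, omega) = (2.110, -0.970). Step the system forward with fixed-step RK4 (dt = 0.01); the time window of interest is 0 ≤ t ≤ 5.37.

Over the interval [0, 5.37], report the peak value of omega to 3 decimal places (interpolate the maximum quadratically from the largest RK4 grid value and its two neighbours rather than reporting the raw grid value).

t=0.000: state=(2.110, -0.970)
step 1 (dt=0.01): k1=(-0.970, -3.946), k2=(-0.990, -3.950), k3=(-0.990, -3.950), k4=(-1.010, -3.954); state += dt/6·(k1+2k2+2k3+k4)
t=0.010: state=(2.100, -1.010)
t=0.020: state=(2.090, -1.049)
t=0.030: state=(2.079, -1.089)
continuing one RK4 step at a time; state shown every 20 steps (Δt=0.2):
t=0.200: state=(1.836, -1.779)
t=0.400: state=(1.397, -2.597)
t=0.600: state=(0.808, -3.242)
t=0.800: state=(0.133, -3.406)
t=1.000: state=(-0.511, -2.932)
t=1.200: state=(-1.010, -2.011)
t=1.400: state=(-1.306, -0.948)
t=1.600: state=(-1.391, 0.085)
t=1.800: state=(-1.278, 1.028)
t=2.000: state=(-0.989, 1.828)
t=2.200: state=(-0.565, 2.359)
t=2.400: state=(-0.075, 2.465)
t=2.600: state=(0.389, 2.101)
t=2.800: state=(0.743, 1.395)
t=3.000: state=(0.938, 0.545)
t=3.200: state=(0.961, -0.301)
t=3.400: state=(0.824, -1.041)
t=3.600: state=(0.558, -1.580)
t=3.800: state=(0.213, -1.815)
t=4.000: state=(-0.144, -1.694)
t=4.200: state=(-0.444, -1.263)
t=4.400: state=(-0.637, -0.649)
t=4.600: state=(-0.700, 0.018)
t=4.800: state=(-0.634, 0.626)
t=5.000: state=(-0.459, 1.086)
t=5.200: state=(-0.215, 1.319)
t=5.370: state=(0.012, 1.309)
largest grid value and its neighbours: omega(2.330)=2.48288, omega(2.340)=2.48403, omega(2.350)=2.48394
parabola through these three points peaks at t≈2.344 with omega≈2.48414

max omega = 2.484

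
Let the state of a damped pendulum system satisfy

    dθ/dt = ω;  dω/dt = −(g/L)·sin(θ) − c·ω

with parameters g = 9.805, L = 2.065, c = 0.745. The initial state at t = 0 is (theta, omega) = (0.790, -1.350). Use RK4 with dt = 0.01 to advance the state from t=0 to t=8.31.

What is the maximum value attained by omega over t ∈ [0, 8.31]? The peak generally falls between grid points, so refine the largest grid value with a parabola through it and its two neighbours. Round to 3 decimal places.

t=0.000: state=(0.790, -1.350)
step 1 (dt=0.01): k1=(-1.350, -2.367), k2=(-1.362, -2.336), k3=(-1.362, -2.336), k4=(-1.373, -2.304); state += dt/6·(k1+2k2+2k3+k4)
t=0.010: state=(0.776, -1.373)
t=0.020: state=(0.763, -1.396)
t=0.030: state=(0.748, -1.418)
continuing one RK4 step at a time; state shown every 50 steps (Δt=0.5):
t=0.500: state=(-0.031, -1.616)
t=1.000: state=(-0.569, -0.408)
t=1.500: state=(-0.451, 0.763)
t=2.000: state=(0.021, 0.929)
t=2.500: state=(0.327, 0.221)
t=3.000: state=(0.249, -0.460)
t=3.500: state=(-0.026, -0.525)
t=4.000: state=(-0.192, -0.101)
t=4.500: state=(-0.135, 0.281)
t=5.000: state=(0.025, 0.294)
t=5.500: state=(0.113, 0.039)
t=6.000: state=(0.072, -0.171)
t=6.500: state=(-0.020, -0.163)
t=7.000: state=(-0.066, -0.011)
t=7.500: state=(-0.038, 0.103)
t=8.000: state=(0.015, 0.090)
t=8.310: state=(0.035, 0.036)
largest grid value and its neighbours: omega(1.810)=1.00364, omega(1.820)=1.00375, omega(1.830)=1.00338
parabola through these three points peaks at t≈1.817 with omega≈1.00376

max omega = 1.004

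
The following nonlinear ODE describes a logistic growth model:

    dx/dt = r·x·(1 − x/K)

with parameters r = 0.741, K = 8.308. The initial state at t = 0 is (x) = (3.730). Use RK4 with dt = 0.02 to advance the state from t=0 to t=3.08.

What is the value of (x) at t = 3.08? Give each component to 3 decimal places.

t=0.000: state=(3.730)
step 1 (dt=0.02): k1=(1.523), k2=(1.524), k3=(1.524), k4=(1.525); state += dt/6·(k1+2k2+2k3+k4)
t=0.020: state=(3.760)
t=0.040: state=(3.791)
t=0.060: state=(3.822)
continuing one RK4 step at a time; state shown every 5 steps (Δt=0.1):
t=0.100: state=(3.883)
t=0.200: state=(4.036)
t=0.300: state=(4.190)
t=0.400: state=(4.344)
t=0.500: state=(4.497)
t=0.600: state=(4.650)
t=0.700: state=(4.801)
t=0.800: state=(4.950)
t=0.900: state=(5.097)
t=1.000: state=(5.242)
t=1.100: state=(5.384)
t=1.200: state=(5.522)
t=1.300: state=(5.658)
t=1.400: state=(5.790)
t=1.500: state=(5.918)
t=1.600: state=(6.042)
t=1.700: state=(6.162)
t=1.800: state=(6.278)
t=1.900: state=(6.389)
t=2.000: state=(6.497)
t=2.100: state=(6.599)
t=2.200: state=(6.698)
t=2.300: state=(6.792)
t=2.400: state=(6.881)
t=2.500: state=(6.967)
t=2.600: state=(7.048)
t=2.700: state=(7.125)
t=2.800: state=(7.198)
t=2.900: state=(7.268)
t=3.000: state=(7.333)
t=3.080: state=(7.383)

(x) = (7.383)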